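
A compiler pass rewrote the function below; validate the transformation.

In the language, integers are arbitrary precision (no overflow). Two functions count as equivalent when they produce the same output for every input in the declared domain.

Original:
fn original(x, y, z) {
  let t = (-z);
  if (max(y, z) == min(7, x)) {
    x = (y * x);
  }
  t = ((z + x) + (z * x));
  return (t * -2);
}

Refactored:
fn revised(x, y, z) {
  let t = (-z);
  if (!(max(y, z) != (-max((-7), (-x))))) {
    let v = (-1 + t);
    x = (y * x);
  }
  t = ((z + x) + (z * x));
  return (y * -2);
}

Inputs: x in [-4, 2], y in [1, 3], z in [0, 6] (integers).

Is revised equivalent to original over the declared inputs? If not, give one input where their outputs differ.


Input x=-4, y=1, z=0: 8 from original versus -2 from revised.
verdict: not equivalent; witness: x=-4, y=1, z=0


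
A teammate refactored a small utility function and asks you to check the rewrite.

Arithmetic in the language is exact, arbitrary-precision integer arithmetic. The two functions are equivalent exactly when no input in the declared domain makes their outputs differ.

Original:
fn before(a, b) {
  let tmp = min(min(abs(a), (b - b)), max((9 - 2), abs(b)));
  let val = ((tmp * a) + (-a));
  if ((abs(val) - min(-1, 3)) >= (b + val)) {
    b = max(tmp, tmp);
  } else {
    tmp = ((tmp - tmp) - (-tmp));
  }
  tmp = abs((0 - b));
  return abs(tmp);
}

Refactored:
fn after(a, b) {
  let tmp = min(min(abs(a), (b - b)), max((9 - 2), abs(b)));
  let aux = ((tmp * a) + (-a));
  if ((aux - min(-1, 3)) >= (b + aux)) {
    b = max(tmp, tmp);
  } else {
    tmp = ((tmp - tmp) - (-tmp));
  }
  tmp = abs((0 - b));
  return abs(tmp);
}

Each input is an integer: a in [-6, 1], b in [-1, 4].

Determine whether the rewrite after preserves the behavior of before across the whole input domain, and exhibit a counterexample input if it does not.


Not equivalent: a=1, b=2 separates them (0 vs 2).
before: tmp=0, then val=-1, then ((abs(val) - min(-1, 3)) >= (b + val)) is true, then b=0, then tmp=0, then returns 0
after: tmp=0, then aux=-1, then ((aux - min(-1, 3)) >= (b + aux)) is false, then tmp=0, then tmp=2, then returns 2
verdict: not equivalent; witness: a=1, b=2


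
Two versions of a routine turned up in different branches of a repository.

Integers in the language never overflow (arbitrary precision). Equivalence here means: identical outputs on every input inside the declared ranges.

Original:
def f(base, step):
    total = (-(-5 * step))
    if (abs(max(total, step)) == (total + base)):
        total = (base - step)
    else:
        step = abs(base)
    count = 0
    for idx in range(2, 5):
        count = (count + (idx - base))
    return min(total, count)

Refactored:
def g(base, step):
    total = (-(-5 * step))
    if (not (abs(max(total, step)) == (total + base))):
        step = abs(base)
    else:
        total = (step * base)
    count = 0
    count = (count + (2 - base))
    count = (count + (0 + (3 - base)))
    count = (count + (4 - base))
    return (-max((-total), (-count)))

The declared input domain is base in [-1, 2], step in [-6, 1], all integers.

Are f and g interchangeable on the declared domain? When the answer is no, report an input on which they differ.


The rewrite breaks on base=0, step=1, where the results are -1 and 0.
f: total=5, then (abs(max(total, step)) == (total + base)) is true, then total=-1, then count=0, then (idx=2), then count=2, then (idx=3), then count=5, then (idx=4), then count=9, then returns -1
g: total=5, then (not (abs(max(total, step)) == (total + base))) is false, then total=0, then count=0, then count=2, then count=5, then count=9, then returns 0
verdict: not equivalent; witness: base=0, step=1


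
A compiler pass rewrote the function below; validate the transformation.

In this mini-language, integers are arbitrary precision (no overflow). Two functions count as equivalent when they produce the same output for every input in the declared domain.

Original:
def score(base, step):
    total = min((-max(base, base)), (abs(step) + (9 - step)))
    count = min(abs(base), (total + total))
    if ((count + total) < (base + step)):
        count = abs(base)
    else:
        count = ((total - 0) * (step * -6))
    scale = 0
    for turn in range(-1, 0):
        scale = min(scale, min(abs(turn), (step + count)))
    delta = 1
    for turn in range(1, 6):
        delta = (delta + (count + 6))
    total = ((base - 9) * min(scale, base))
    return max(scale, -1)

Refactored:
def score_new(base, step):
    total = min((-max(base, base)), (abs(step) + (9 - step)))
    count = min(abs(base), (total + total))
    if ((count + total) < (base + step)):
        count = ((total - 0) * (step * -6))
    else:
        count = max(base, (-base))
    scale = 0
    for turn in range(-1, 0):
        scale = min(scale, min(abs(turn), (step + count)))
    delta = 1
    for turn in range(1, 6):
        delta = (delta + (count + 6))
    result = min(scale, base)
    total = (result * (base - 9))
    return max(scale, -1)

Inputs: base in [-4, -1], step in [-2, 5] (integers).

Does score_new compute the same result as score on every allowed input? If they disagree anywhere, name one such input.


Input base=-4, step=1: -1 from score versus 0 from score_new.
verdict: not equivalent; witness: base=-4, step=1


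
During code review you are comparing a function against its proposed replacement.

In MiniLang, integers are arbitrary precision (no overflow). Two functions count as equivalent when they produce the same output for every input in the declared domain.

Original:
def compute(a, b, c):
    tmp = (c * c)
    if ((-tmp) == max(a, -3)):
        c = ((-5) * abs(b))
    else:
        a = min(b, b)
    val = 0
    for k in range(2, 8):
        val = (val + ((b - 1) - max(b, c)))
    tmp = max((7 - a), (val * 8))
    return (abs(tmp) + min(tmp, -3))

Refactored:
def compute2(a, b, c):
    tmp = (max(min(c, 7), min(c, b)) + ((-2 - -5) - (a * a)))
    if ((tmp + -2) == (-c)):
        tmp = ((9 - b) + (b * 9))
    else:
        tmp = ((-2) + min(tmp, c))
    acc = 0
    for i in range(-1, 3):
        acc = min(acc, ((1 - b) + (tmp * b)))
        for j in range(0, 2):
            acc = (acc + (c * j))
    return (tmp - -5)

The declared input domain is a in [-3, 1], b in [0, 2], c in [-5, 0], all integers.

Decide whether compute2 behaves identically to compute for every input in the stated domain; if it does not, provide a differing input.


Run the pair on a=-3, b=0, c=-5.
compute: tmp becomes 25; next ((-tmp) == max(a, -3)) evaluates to false; next a becomes 0; next val becomes 0; next at k=2:; next val becomes -1; next at k=3:; next val becomes -2; next at k=4:; next val becomes -3; next at k=5:; next val becomes -4; next at k=6:; next val becomes -5; next at k=7:; next val becomes -6; next tmp becomes 7; next final value 4
compute2: tmp becomes -11; next ((tmp + -2) == (-c)) evaluates to false; next tmp becomes -13; next acc becomes 0; next at i=-1:; next acc becomes 0; next at j=0:; next acc becomes 0; next at j=1:; next acc becomes -5; next at i=0:; next acc becomes -5; next at j=0:; next acc becomes -5; next at j=1:; next acc becomes -10; next at i=1:; next acc becomes -10; next at j=0:; next acc becomes -10; next at j=1:; next acc becomes -15; next at i=2:; next acc becomes -15; next at j=0:; next acc becomes -15; next at j=1:; next acc becomes -20; next final value -8
4 against -8: the behavior changed.
verdict: not equivalent; witness: a=-3, b=0, c=-5


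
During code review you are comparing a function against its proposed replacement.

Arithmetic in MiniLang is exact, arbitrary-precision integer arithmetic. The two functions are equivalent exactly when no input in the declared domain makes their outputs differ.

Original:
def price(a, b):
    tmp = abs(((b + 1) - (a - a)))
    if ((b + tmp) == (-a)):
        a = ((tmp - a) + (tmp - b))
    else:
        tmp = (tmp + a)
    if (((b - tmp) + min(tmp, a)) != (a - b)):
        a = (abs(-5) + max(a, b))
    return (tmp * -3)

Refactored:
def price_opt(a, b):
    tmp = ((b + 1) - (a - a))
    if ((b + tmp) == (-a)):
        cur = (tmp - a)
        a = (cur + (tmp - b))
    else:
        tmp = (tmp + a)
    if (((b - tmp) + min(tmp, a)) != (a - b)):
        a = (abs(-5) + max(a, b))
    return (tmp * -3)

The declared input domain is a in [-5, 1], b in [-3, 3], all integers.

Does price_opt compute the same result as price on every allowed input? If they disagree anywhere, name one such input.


Try a=-5, b=-3.
price: tmp = 2; ((b + tmp) == (-a)) -> false; tmp = -3; (((b - tmp) + min(tmp, a)) != (a - b)) -> true; a = 2; return 9
price_opt: tmp = -2; ((b + tmp) == (-a)) -> false; tmp = -7; (((b - tmp) + min(tmp, a)) != (a - b)) -> true; a = 2; return 21
9 != 21, so the rewrite changes behavior.
verdict: not equivalent; witness: a=-5, b=-3


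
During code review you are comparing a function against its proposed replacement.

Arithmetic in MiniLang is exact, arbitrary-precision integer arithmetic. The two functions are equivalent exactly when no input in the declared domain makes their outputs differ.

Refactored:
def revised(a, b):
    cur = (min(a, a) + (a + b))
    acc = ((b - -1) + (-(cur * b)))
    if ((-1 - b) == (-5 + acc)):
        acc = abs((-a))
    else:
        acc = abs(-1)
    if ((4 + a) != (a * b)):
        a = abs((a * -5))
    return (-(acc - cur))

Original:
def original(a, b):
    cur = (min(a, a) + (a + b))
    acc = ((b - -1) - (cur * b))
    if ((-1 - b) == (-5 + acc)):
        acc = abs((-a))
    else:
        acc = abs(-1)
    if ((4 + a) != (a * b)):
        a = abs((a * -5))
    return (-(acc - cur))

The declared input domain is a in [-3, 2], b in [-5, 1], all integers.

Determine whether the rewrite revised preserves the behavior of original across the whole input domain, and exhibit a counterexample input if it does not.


Although arithmetic usage differs, 42/42 inputs agree.
verdict: equivalent


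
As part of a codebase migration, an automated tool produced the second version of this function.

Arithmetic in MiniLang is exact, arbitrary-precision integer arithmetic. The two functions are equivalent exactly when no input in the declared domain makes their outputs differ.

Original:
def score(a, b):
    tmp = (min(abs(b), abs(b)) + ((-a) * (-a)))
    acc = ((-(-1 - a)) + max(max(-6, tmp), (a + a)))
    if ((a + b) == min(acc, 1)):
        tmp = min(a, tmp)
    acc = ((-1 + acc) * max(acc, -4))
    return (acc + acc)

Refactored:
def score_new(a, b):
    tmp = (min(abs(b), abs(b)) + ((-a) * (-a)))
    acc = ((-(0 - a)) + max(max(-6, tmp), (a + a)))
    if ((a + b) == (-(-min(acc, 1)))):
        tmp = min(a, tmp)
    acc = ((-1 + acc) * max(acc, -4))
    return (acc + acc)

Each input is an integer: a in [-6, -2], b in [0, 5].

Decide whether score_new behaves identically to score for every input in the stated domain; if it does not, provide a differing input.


The rewrite breaks on a=-6, b=0, where the results are 1860 and 1740.
score: tmp := 36 | acc := 31 | ((a + b) == min(acc, 1)): false | acc := 930 | result 1860
score_new: tmp := 36 | acc := 30 | ((a + b) == (-(-min(acc, 1)))): false | acc := 870 | result 1740
verdict: not equivalent; witness: a=-6, b=0


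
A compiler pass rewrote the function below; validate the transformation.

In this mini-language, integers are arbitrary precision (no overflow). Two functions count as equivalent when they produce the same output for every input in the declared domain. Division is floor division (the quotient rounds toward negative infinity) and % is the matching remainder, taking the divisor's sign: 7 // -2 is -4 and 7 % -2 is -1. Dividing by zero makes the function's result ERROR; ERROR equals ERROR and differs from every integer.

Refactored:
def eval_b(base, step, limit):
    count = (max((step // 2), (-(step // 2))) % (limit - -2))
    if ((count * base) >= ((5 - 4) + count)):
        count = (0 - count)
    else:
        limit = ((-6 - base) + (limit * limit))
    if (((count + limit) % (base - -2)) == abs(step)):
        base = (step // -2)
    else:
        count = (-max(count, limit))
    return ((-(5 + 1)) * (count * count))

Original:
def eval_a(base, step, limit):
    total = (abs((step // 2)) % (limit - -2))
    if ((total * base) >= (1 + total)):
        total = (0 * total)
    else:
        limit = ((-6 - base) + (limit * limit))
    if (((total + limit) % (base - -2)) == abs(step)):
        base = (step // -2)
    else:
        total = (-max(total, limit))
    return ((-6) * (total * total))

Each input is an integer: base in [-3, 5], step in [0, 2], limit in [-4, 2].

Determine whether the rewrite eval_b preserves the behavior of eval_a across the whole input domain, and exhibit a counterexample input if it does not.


Consider the input base=-3, step=2, limit=-4.
eval_a: total becomes -1; next ((total * base) >= (1 + total)) evaluates to true; next total becomes 0; next (((total + limit) % (base - -2)) == abs(step)) evaluates to false; next total becomes 0; next final value 0
eval_b: count becomes -1; next ((count * base) >= ((5 - 4) + count)) evaluates to true; next count becomes 1; next (((count + limit) % (base - -2)) == abs(step)) evaluates to false; next count becomes -1; next final value -6
0 against -6: the behavior changed.
verdict: not equivalent; witness: base=-3, step=2, limit=-4


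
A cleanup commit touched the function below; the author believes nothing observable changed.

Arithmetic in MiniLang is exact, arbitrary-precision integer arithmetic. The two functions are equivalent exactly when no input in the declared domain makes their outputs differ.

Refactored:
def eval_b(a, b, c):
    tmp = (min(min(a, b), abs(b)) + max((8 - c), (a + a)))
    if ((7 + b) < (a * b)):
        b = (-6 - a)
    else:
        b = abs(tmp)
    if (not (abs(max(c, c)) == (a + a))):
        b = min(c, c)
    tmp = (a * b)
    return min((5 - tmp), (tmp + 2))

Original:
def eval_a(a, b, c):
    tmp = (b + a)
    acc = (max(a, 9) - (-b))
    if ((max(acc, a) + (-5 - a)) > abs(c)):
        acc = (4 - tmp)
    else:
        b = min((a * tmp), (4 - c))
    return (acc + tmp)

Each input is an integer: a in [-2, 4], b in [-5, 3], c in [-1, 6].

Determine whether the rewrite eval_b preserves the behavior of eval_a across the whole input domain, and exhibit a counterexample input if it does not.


Not equivalent: a=-2, b=-5, c=-1 separates them (-3 vs 3).
eval_a: tmp = -7; acc = 4; ((max(acc, a) + (-5 - a)) > abs(c)) -> false; b = 5; return -3
eval_b: tmp = 4; ((7 + b) < (a * b)) -> true; b = -4; (not (abs(max(c, c)) == (a + a))) -> true; b = -1; tmp = 2; return 3
verdict: not equivalent; witness: a=-2, b=-5, c=-1


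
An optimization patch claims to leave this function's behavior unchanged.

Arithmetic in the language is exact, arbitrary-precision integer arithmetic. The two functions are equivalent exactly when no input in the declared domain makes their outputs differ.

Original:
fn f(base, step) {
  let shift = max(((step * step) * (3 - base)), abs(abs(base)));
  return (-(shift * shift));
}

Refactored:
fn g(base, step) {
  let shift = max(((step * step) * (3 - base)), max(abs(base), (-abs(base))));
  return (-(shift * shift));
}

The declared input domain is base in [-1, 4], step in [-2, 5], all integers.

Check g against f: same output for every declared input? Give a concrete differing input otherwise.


Differences: min/max/abs usage differs — yet all 48 inputs agree.
verdict: equivalent


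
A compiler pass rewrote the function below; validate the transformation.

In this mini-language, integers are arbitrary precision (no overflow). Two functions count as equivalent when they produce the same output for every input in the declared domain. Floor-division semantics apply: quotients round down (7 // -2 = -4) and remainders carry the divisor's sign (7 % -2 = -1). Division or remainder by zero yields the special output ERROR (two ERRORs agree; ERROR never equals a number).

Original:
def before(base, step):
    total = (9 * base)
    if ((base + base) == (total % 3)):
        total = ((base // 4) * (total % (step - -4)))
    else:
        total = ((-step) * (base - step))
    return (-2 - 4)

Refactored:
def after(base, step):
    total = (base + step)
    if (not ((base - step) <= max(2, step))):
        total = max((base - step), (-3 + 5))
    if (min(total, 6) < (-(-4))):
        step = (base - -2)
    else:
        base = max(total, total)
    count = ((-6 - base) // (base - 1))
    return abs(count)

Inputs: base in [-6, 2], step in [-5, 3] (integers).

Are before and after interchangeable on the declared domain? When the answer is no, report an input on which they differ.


There is a counterexample at base=-6, step=-5: -6 on one side, 0 on the other.
before: total = -54; ((base + base) == (total % 3)) -> false; total = -5; return -6
after: total = -11; (not ((base - step) <= max(2, step))) -> false; (min(total, 6) < (-(-4))) -> true; step = -4; count = 0; return 0
verdict: not equivalent; witness: base=-6, step=-5


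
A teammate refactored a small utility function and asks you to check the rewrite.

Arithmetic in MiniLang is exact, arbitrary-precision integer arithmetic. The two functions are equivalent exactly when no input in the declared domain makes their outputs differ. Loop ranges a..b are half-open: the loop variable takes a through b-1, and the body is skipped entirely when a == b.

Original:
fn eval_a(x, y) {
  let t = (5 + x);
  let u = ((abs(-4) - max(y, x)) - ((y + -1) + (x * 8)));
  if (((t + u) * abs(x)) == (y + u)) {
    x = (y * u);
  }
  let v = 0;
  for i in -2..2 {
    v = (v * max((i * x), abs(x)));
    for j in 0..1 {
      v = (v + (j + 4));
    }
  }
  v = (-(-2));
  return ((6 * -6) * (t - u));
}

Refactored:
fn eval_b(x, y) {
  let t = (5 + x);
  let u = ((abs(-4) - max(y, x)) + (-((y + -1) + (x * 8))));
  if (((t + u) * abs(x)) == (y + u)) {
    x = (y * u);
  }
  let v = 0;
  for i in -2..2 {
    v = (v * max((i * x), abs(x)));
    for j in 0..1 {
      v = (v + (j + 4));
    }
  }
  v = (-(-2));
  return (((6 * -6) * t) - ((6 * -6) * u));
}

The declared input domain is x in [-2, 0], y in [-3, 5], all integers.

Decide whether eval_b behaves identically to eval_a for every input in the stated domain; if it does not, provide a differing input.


The two are interchangeable: constant usage differs; also arithmetic usage differs, and every declared input agrees.
As a probe, take x=0, y=1: eval_a runs t = 5; u = 3; (((t + u) * abs(x)) == (y + u)) -> false; v = 0; [i=-2]; v = 0; [j=0]; v = 4; [i=-1]; v = 0; [j=0]; v = 4; [i=0]; v = 0; [j=0]; v = 4; [i=1]; v = 0; [j=0]; v = 4; v = 2; return -72; eval_b runs t = 5; u = 3; (((t + u) * abs(x)) == (y + u)) -> false; v = 0; [i=-2]; v = 0; [j=0]; v = 4; [i=-1]; v = 0; [j=0]; v = 4; [i=0]; v = 0; [j=0]; v = 4; [i=1]; v = 0; [j=0]; v = 4; v = 2; return -72; both end at -72.
Sweeping the whole domain (27 inputs) finds no disagreement.
verdict: equivalent


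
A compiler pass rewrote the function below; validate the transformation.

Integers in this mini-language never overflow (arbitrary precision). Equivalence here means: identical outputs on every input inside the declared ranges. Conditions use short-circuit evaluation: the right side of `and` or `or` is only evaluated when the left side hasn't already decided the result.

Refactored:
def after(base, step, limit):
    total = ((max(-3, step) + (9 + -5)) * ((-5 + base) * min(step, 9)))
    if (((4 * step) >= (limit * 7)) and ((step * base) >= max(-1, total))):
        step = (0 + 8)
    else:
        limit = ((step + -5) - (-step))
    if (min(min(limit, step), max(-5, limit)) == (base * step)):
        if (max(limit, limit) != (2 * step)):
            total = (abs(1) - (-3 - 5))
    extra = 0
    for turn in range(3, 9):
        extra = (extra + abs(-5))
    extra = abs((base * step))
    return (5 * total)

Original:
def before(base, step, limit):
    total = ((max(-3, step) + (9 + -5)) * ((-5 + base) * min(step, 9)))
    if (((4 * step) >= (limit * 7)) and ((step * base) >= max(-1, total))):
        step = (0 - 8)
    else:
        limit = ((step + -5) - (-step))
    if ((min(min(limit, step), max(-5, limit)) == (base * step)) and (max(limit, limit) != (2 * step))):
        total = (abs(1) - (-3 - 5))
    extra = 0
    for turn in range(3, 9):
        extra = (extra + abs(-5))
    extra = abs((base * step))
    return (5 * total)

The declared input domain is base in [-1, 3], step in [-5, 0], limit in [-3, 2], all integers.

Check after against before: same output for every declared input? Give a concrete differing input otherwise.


Evaluate both at base=0, step=0, limit=0.
before: total = 0; (((4 * step) >= (limit * 7)) and ((step * base) >= max(-1, total))) -> true; step = -8; ((min(min(limit, step), max(-5, limit)) == (base * step)) and (max(limit, limit) != (2 * step))) -> false; extra = 0; [turn=3]; extra = 5; [turn=4]; extra = 10; [turn=5]; extra = 15; [turn=6]; extra = 20; [turn=7]; extra = 25; [turn=8]; extra = 30; extra = 0; return 0
after: total = 0; (((4 * step) >= (limit * 7)) and ((step * base) >= max(-1, total))) -> true; step = 8; (min(min(limit, step), max(-5, limit)) == (base * step)) -> true; (max(limit, limit) != (2 * step)) -> true; total = 9; extra = 0; [turn=3]; extra = 5; [turn=4]; extra = 10; [turn=5]; extra = 15; [turn=6]; extra = 20; [turn=7]; extra = 25; [turn=8]; extra = 30; extra = 0; return 45
0 != 45, so the rewrite changes behavior.
verdict: not equivalent; witness: base=0, step=0, limit=0


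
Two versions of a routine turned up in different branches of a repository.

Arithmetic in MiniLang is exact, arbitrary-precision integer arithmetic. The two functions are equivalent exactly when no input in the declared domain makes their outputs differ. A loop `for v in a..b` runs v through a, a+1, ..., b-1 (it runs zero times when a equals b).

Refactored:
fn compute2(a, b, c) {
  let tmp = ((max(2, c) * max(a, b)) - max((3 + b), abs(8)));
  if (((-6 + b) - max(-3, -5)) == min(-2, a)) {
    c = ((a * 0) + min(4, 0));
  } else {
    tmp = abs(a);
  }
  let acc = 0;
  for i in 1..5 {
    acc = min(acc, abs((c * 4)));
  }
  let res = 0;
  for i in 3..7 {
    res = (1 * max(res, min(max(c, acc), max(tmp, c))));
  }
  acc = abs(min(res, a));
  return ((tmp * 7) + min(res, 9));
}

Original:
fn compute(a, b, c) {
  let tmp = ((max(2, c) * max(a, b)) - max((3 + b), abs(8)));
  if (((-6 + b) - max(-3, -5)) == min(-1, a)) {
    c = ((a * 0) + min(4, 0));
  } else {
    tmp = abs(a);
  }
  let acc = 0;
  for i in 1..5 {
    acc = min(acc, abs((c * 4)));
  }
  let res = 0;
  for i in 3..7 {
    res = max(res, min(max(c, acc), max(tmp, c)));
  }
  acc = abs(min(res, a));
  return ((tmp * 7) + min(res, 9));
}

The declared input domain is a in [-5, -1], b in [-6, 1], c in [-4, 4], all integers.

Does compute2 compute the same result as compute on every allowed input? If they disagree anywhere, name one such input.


Input a=-1, b=1, c=-4: 7 from compute versus -42 from compute2.
verdict: not equivalent; witness: a=-1, b=1, c=-4


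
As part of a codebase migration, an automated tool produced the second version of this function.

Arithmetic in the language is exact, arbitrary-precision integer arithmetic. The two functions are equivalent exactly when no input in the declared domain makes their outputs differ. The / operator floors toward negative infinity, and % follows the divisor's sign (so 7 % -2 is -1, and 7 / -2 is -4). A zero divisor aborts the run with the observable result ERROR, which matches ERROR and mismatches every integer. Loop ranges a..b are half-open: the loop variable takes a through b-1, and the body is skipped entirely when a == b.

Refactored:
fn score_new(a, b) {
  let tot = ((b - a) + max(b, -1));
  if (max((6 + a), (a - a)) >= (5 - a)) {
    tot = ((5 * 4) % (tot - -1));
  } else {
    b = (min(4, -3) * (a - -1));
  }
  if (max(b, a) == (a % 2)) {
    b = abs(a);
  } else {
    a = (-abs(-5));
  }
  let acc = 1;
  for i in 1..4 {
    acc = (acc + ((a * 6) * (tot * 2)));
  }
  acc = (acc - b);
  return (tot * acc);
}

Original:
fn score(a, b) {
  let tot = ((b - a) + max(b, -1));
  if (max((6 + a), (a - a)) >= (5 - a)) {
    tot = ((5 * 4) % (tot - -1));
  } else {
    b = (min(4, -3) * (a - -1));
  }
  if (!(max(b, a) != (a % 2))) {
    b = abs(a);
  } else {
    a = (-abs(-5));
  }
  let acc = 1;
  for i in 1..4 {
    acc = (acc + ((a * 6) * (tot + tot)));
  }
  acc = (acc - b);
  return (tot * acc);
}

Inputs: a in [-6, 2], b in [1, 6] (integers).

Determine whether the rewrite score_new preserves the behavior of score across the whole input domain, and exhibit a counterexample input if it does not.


Comparing the listings, the differences include: comparison usage differs; also arithmetic usage differs; also constant usage differs; also boolean connective usage differs.
One worked example (a=-2, b=4) — score: tot := 10 | (max((6 + a), (a - a)) >= (5 - a)): false | b := 3 | (!(max(b, a) != (a % 2))): false | a := -5 | acc := 1 | iter i=1: | acc := -599 | iter i=2: | acc := -1199 | iter i=3: | acc := -1799 | acc := -1802 | result -18020; score_new: tot := 10 | (max((6 + a), (a - a)) >= (5 - a)): false | b := 3 | (max(b, a) == (a % 2)): false | a := -5 | acc := 1 | iter i=1: | acc := -599 | iter i=2: | acc := -1199 | iter i=3: | acc := -1799 | acc := -1802 | result -18020; agreement on -18020.
Every one of the 54 inputs gives matching results.
verdict: equivalent


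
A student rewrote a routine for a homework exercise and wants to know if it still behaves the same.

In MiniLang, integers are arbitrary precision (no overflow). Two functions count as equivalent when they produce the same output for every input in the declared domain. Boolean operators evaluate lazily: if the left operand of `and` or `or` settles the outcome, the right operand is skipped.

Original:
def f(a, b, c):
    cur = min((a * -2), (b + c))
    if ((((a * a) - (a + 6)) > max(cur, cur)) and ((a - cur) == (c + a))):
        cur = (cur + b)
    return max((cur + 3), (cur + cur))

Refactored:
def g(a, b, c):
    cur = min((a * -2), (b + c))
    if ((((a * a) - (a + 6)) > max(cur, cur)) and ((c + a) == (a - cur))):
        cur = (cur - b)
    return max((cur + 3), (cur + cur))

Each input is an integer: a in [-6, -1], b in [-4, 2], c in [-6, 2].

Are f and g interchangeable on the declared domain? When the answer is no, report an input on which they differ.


The rewrite breaks on a=-6, b=-4, c=2, where the results are -3 and 5.
f: cur=-2, then ((((a * a) - (a + 6)) > max(cur, cur)) and ((a - cur) == (c + a))) is true, then cur=-6, then returns -3
g: cur=-2, then ((((a * a) - (a + 6)) > max(cur, cur)) and ((c + a) == (a - cur))) is true, then cur=2, then returns 5
verdict: not equivalent; witness: a=-6, b=-4, c=2


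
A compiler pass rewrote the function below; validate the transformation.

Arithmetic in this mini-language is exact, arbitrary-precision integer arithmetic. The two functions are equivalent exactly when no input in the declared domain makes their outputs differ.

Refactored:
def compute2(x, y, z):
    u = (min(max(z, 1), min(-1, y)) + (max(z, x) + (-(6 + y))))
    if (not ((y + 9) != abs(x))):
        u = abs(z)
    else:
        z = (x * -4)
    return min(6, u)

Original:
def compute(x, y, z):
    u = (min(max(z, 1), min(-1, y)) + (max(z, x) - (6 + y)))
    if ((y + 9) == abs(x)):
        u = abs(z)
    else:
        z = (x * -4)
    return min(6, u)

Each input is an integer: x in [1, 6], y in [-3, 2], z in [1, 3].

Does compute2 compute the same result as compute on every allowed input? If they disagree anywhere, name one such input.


This is a faithful refactor — comparison usage differs; boolean connective usage differs; arithmetic usage differs, but the computed results match everywhere.
Spot check at x=1, y=-3, z=1 — compute: u := -5 | ((y + 9) == abs(x)): false | z := -4 | result -5. compute2: u := -5 | (not ((y + 9) != abs(x))): false | z := -4 | result -5. Both give -5.
Every one of the 108 inputs gives matching results.
verdict: equivalent


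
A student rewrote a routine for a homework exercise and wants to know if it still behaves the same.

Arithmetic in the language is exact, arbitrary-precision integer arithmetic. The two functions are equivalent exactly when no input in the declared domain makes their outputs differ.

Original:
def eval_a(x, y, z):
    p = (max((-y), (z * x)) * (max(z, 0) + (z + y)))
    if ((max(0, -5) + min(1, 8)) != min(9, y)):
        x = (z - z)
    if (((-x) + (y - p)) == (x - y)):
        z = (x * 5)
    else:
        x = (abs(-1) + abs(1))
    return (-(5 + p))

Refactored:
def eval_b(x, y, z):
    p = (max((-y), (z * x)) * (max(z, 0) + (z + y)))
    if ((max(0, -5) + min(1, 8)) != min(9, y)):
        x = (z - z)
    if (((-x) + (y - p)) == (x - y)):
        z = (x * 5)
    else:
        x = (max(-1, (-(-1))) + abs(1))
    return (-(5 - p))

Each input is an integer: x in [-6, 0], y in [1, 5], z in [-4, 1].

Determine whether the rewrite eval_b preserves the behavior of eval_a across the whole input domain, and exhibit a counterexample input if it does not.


Consider the input x=-6, y=1, z=-4.
eval_a: p=-72, then ((max(0, -5) + min(1, 8)) != min(9, y)) is false, then (((-x) + (y - p)) == (x - y)) is false, then x=2, then returns 67
eval_b: p=-72, then ((max(0, -5) + min(1, 8)) != min(9, y)) is false, then (((-x) + (y - p)) == (x - y)) is false, then x=2, then returns -77
67 and -77 differ, so these are not the same function on this domain.
verdict: not equivalent; witness: x=-6, y=1, z=-4


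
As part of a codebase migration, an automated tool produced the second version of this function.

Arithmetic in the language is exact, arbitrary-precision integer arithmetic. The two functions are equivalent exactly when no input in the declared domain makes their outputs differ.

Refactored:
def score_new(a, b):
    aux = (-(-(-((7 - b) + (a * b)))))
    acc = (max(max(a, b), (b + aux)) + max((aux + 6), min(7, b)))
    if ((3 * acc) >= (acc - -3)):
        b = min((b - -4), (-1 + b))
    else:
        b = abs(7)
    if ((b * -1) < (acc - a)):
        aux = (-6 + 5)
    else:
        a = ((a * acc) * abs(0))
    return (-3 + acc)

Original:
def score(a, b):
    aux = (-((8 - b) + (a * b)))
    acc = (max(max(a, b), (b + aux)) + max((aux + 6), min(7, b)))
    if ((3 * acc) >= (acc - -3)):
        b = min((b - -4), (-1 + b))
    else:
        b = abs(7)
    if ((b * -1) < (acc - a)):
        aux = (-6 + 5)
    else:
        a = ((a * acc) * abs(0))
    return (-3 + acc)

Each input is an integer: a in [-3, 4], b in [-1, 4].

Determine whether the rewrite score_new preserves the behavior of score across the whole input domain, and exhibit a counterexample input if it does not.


a=-3, b=1 yields 0 from score but 1 from score_new.
verdict: not equivalent; witness: a=-3, b=1


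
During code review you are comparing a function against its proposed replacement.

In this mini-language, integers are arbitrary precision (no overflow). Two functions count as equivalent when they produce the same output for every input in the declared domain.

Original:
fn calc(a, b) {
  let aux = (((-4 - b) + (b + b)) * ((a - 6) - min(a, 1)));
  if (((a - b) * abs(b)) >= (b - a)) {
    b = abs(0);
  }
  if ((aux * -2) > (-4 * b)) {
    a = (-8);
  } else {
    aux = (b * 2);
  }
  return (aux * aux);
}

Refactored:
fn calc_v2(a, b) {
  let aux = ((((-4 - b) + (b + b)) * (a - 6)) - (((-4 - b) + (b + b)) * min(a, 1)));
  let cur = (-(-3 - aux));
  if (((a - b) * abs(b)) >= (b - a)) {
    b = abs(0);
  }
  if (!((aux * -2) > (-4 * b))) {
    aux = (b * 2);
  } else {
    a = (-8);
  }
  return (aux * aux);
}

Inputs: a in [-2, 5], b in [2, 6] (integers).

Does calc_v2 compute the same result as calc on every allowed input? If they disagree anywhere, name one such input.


Behavior is preserved: although boolean connective usage differs, plus statement counts differ, plus constant usage differs, plus arithmetic usage differs, plus local variable names differ, the outputs never diverge.
One worked example (a=0, b=3) — calc: aux := 6 | (((a - b) * abs(b)) >= (b - a)): false | ((aux * -2) > (-4 * b)): false | aux := 6 | result 36; calc_v2: aux := 6 | cur := 9 | (((a - b) * abs(b)) >= (b - a)): false | (!((aux * -2) > (-4 * b))): true | aux := 6 | result 36; agreement on 36.
Across all 40 domain points the two functions coincide.
verdict: equivalent


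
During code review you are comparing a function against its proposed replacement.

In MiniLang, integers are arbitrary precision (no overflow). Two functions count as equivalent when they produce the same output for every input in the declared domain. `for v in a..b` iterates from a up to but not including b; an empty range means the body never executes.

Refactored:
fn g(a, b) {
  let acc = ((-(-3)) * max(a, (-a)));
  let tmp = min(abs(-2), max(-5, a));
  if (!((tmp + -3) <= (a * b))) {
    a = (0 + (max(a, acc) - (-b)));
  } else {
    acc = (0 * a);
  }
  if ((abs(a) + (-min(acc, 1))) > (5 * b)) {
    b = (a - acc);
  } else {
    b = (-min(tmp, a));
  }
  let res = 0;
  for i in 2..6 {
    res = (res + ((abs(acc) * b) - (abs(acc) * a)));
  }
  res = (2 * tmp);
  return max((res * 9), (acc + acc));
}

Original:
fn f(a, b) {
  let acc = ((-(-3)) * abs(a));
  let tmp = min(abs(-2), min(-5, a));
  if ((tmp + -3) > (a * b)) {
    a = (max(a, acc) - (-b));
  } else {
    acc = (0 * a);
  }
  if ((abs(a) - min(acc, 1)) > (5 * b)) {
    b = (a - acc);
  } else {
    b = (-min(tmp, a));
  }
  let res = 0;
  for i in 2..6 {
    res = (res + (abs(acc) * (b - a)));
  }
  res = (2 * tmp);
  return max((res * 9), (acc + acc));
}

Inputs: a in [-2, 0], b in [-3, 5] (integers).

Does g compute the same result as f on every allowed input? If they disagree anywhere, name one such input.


The rewrite breaks on a=-2, b=3, where the results are 0 and 12.
f: acc=6, then tmp=-5, then ((tmp + -3) > (a * b)) is false, then acc=0, then ((abs(a) - min(acc, 1)) > (5 * b)) is false, then b=5, then res=0, then (i=2), then res=0, then (i=3), then res=0, then (i=4), then res=0, then (i=5), then res=0, then res=-10, then returns 0
g: acc=6, then tmp=-2, then (!((tmp + -3) <= (a * b))) is true, then a=9, then ((abs(a) + (-min(acc, 1))) > (5 * b)) is false, then b=2, then res=0, then (i=2), then res=-42, then (i=3), then res=-84, then (i=4), then res=-126, then (i=5), then res=-168, then res=-4, then returns 12
verdict: not equivalent; witness: a=-2, b=3


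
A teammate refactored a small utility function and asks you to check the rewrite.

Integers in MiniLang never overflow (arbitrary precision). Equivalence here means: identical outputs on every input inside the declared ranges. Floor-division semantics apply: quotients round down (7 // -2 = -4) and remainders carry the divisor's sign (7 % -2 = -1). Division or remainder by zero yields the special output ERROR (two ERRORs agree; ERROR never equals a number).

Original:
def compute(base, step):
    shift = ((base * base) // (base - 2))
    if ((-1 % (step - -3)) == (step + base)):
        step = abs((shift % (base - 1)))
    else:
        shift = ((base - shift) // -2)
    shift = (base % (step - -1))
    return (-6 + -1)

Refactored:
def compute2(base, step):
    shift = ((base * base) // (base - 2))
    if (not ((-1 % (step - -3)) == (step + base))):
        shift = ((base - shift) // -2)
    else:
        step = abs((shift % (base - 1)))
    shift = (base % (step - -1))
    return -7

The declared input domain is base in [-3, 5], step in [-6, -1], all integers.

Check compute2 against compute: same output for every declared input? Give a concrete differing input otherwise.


Equivalent — the differences include boolean connective usage differs; also constant usage differs; also arithmetic usage differs, yet no declared input distinguishes the two.
Tracing base=-3, step=-2: compute: shift = -2; ((-1 % (step - -3)) == (step + base)) -> false; shift = 0; shift = 0; return -7 | compute2: shift = -2; (not ((-1 % (step - -3)) == (step + base))) -> true; shift = 0; shift = 0; return -7 — matching result -7.
Across all 54 domain points the two functions coincide.
verdict: equivalent


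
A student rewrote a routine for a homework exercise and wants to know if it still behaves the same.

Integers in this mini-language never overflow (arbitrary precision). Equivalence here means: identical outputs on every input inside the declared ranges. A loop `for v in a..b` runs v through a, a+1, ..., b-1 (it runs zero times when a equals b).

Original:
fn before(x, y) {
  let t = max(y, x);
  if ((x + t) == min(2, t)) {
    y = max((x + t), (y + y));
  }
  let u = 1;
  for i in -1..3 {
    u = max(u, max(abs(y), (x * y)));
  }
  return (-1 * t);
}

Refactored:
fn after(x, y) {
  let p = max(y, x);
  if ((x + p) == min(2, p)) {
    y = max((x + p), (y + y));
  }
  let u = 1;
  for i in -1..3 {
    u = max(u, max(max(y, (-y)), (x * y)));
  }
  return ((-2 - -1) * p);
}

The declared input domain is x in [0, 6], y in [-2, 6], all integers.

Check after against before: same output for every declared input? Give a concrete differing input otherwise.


Behavior is preserved: although arithmetic usage differs, plus min/max/abs usage differs, plus local variable names differ, plus constant usage differs, the outputs never diverge.
Tracing x=4, y=2: before: t = 4; ((x + t) == min(2, t)) -> false; u = 1; [i=-1]; u = 8; [i=0]; u = 8; [i=1]; u = 8; [i=2]; u = 8; return -4 | after: p = 4; ((x + p) == min(2, p)) -> false; u = 1; [i=-1]; u = 8; [i=0]; u = 8; [i=1]; u = 8; [i=2]; u = 8; return -4 — matching result -4.
Sweeping the whole domain (63 inputs) finds no disagreement.
verdict: equivalent


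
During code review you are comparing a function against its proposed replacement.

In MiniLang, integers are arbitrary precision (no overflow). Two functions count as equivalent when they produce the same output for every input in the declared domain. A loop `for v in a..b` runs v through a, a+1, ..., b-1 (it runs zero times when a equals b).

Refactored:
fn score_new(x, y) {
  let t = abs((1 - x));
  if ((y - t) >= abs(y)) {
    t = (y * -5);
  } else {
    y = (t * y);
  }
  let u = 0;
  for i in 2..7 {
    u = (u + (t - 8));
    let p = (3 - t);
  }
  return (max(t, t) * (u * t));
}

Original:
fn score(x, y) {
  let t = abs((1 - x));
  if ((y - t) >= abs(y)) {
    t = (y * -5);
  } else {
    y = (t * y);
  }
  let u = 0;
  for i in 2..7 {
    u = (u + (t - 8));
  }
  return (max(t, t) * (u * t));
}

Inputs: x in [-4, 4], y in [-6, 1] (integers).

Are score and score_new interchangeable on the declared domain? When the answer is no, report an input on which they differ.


Equivalent — the differences include constant usage differs, arithmetic usage differs, statement counts differ, local variable names differ, yet no declared input distinguishes the two.
Spot check at x=-2, y=-6 — score: t=3, then ((y - t) >= abs(y)) is false, then y=-18, then u=0, then (i=2), then u=-5, then (i=3), then u=-10, then (i=4), then u=-15, then (i=5), then u=-20, then (i=6), then u=-25, then returns -225. score_new: t=3, then ((y - t) >= abs(y)) is false, then y=-18, then u=0, then (i=2), then u=-5, then p=0, then (i=3), then u=-10, then p=0, then (i=4), then u=-15, then p=0, then (i=5), then u=-20, then p=0, then (i=6), then u=-25, then p=0, then returns -225. Both give -225.
Sweeping the whole domain (72 inputs) finds no disagreement.
verdict: equivalent


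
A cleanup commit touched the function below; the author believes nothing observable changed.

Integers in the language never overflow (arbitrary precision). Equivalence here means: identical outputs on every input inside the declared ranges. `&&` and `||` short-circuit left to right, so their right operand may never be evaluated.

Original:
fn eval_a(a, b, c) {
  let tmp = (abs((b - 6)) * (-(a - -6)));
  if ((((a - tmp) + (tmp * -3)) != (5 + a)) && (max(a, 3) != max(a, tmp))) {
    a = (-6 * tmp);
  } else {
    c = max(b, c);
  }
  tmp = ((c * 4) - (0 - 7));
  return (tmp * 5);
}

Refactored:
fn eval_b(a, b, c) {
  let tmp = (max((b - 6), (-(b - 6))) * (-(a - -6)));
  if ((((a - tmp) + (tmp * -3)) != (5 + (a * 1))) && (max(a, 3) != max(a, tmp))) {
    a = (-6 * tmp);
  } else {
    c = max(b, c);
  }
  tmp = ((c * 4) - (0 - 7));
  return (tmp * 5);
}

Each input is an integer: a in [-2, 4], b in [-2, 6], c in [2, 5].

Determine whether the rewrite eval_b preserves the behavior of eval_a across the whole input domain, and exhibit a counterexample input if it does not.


Equivalent — the differences include constant usage differs; and arithmetic usage differs; and min/max/abs usage differs, yet no declared input distinguishes the two.
As a probe, take a=4, b=3, c=2: eval_a runs tmp = -30; ((((a - tmp) + (tmp * -3)) != (5 + a)) && (max(a, 3) != max(a, tmp))) -> false; c = 3; tmp = 19; return 95; eval_b runs tmp = -30; ((((a - tmp) + (tmp * -3)) != (5 + (a * 1))) && (max(a, 3) != max(a, tmp))) -> false; c = 3; tmp = 19; return 95; both end at 95.
An exhaustive pass over the 252 declared inputs shows identical outputs.
verdict: equivalent
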